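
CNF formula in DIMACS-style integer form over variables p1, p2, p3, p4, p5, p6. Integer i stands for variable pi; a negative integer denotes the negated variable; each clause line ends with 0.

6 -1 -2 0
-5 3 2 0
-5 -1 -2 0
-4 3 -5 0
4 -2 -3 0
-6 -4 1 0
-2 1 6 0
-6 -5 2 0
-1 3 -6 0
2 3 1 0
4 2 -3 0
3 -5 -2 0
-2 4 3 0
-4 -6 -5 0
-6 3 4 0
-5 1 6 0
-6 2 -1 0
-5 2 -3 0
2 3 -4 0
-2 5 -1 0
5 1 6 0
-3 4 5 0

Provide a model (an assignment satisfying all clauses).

Try p1 = True.
For the remaining variables, p2 = False, p3 = True, p4 = True, p5 = False, p6 = False works.
Every clause has at least one true literal under this assignment.
Check each clause:
  1. (~p2 | p6 | ~p1) — ~p2 is true.
  2. (~p5 | p3 | p2) — p3 is true.
  3. (~p1 | ~p2 | ~p5) — ~p5 is true.
  4. (~p5 | p3 | ~p4) — p3 is true.
  5. (~p3 | p4 | ~p2) — p4 is true.
  6. (p1 | ~p6 | ~p4) — p1 is true.
  7. (p6 | p1 | ~p2) — p1 is true.
  8. (~p6 | ~p5 | p2) — ~p6 is true.
  9. (p3 | ~p1 | ~p6) — ~p6 is true.
  10. (p2 | p3 | p1) — p1 is true.
  11. (~p3 | p4 | p2) — p4 is true.
  12. (~p5 | ~p2 | p3) — p3 is true.
  13. (p4 | p3 | ~p2) — p3 is true.
  14. (~p5 | ~p4 | ~p6) — ~p6 is true.
  15. (p3 | ~p6 | p4) — ~p6 is true.
  16. (p6 | ~p5 | p1) — p1 is true.
  17. (~p1 | p2 | ~p6) — ~p6 is true.
  18. (~p3 | p2 | ~p5) — ~p5 is true.
  19. (p3 | p2 | ~p4) — p3 is true.
  20. (~p1 | ~p2 | p5) — ~p2 is true.
  21. (p6 | p1 | p5) — p1 is true.
  22. (p4 | p5 | ~p3) — p4 is true.

p1 = T, p2 = F, p3 = T, p4 = T, p5 = F, p6 = F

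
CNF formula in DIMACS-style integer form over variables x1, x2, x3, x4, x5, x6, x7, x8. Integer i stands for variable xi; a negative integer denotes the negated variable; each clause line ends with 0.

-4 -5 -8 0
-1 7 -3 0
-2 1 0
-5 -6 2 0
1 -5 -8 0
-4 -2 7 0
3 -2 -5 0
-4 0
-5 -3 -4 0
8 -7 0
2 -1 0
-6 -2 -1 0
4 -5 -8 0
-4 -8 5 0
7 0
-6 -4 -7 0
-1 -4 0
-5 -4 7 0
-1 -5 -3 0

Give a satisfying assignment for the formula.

x1=F, x2=F, x3=F, x4=F, x5=F, x6=F, x7=T, x8=T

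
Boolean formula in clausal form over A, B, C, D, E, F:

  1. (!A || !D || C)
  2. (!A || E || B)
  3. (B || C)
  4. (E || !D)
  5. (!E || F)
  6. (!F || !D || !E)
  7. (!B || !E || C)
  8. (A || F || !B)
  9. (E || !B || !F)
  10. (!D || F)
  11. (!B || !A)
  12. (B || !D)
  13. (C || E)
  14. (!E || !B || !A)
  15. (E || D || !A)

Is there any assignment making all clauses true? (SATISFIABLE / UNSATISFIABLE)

Pure literal: C appears only positively; assign C = True.
Set A = False and propagate.
Set B = False and propagate.
  then D is forced to False.
Branch on E: take E = False.
F is now unconstrained; take F = True.
Every clause has at least one true literal under this assignment.
So A=F, B=F, C=T, D=F, E=F, F=T is a satisfying assignment.

SATISFIABLE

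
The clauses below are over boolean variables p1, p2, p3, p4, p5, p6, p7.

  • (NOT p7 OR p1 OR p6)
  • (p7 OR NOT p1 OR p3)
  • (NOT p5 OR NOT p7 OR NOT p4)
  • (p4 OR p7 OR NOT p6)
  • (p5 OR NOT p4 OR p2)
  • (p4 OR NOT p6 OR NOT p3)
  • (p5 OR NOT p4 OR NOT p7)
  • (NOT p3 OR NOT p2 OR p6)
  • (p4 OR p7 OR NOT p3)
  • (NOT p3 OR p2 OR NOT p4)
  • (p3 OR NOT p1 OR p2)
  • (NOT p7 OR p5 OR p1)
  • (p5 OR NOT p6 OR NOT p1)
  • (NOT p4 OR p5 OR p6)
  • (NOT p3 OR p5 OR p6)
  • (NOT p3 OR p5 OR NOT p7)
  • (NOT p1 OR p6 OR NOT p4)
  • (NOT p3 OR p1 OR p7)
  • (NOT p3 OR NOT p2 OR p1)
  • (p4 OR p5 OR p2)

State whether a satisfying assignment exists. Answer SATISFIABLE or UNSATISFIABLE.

SATISFIABLE

Branch on p1: take p1 = True.
The remaining clauses are satisfied by p2 = True, p3 = True, p4 = True, p5 = True, p6 = True, p7 = False.
Every clause has at least one true literal under this assignment.
So p1 = True, p2 = True, p3 = True, p4 = True, p5 = True, p6 = True, p7 = False is a satisfying assignment.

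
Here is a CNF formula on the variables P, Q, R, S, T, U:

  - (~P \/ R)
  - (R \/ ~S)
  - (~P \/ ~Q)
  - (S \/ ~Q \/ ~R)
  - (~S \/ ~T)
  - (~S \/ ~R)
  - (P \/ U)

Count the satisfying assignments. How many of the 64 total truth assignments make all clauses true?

10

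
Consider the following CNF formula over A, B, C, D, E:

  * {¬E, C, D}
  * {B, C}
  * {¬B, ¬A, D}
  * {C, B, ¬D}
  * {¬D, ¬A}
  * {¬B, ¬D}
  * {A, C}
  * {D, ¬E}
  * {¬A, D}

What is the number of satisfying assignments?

4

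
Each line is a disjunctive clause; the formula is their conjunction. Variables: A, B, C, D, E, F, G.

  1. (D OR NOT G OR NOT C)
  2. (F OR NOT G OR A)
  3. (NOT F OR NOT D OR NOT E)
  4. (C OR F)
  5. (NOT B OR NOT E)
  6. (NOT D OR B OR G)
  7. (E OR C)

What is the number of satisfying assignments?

27

Split on C, then D.
  C=1, D=1: 11 of the 32 assignments to (A,B,E,F,G) work.
  C=1, D=0: A, F free; 3 ways for (B,E,G) × 2^2 = 12.
  C=0, D=1: a clause becomes empty — 0.
  C=0, D=0: remaining (A,B,E,F,G) ∈ {(0,0,1,1,0); (0,0,1,1,1); (1,0,1,1,0); (1,0,1,1,1)} — 4.
Total: 11 + 12 + 0 + 4 = 27.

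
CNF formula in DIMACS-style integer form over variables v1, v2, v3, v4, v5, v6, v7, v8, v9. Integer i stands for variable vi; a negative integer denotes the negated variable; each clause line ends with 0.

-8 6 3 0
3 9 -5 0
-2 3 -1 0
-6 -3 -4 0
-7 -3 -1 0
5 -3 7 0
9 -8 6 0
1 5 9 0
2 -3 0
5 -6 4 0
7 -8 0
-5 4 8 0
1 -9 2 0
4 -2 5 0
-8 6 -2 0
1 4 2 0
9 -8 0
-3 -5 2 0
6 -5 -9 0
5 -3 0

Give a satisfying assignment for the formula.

Branch on v1: take v1 = True.
Try v2 = False.
  then v3 is forced to False.
Branch on v4: take v4 = True.
The remaining clauses are satisfied by v5 = True, v6 = True, v7 = False, v8 = False, v9 = True.
Check each clause:
  1. (v6 OR NOT v8 OR v3) — NOT v8 is true.
  2. (v3 OR NOT v5 OR v9) — v9 is true.
  3. (v3 OR NOT v1 OR NOT v2) — NOT v2 is true.
  4. (NOT v6 OR NOT v3 OR NOT v4) — NOT v3 is true.
  5. (NOT v7 OR NOT v1 OR NOT v3) — NOT v7 is true.
  6. (v5 OR NOT v3 OR v7) — v5 is true.
  7. (v9 OR NOT v8 OR v6) — NOT v8 is true.
  8. (v9 OR v1 OR v5) — v9 is true.
  9. (NOT v3 OR v2) — NOT v3 is true.
  10. (v4 OR v5 OR NOT v6) — v4 is true.
  11. (NOT v8 OR v7) — NOT v8 is true.
  12. (NOT v5 OR v8 OR v4) — v4 is true.
  13. (v2 OR v1 OR NOT v9) — v1 is true.
  14. (v5 OR NOT v2 OR v4) — v4 is true.
  15. (v6 OR NOT v8 OR NOT v2) — NOT v8 is true.
  16. (v2 OR v1 OR v4) — v1 is true.
  17. (NOT v8 OR v9) — NOT v8 is true.
  18. (v2 OR NOT v5 OR NOT v3) — NOT v3 is true.
  19. (NOT v9 OR v6 OR NOT v5) — v6 is true.
  20. (v5 OR NOT v3) — NOT v3 is true.

v1=True  v2=False  v3=False  v4=True  v5=True  v6=True  v7=False  v8=False  v9=True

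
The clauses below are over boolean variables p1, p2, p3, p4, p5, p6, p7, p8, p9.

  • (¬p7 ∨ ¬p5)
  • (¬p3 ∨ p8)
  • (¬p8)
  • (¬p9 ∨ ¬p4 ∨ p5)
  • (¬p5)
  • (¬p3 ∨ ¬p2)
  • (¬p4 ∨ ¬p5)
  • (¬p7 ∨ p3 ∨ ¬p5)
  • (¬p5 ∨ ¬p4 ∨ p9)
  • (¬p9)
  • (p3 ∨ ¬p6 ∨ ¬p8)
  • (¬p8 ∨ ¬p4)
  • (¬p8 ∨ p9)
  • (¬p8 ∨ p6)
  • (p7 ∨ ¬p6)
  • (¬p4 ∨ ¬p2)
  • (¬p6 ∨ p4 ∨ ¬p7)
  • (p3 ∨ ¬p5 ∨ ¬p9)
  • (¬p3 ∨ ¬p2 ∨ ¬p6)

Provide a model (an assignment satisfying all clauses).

Unit propagation: (¬p8) forces p8 = False.
The clause (¬p3) is unit: p3 must be False.
Unit propagation: (¬p5) forces p5 = False.
The clause (¬p9) is unit: p9 must be False.
Pure literal: p2 appears only negated; assign p2 = False.
Pure literal: p6 appears only negated; assign p6 = False.
p1, p4, p7 are now unconstrained; take p1 = False, p4 = True, p7 = False.

p1=F, p2=F, p3=F, p4=T, p5=F, p6=F, p7=F, p8=F, p9=F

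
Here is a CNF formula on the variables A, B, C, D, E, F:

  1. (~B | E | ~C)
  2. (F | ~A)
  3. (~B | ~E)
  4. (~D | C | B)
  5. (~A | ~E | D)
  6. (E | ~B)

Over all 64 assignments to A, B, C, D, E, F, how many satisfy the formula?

16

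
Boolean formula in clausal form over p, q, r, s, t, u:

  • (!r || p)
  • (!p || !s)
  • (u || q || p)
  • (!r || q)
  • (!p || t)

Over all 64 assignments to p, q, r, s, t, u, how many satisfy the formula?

Split on p, then q.
  p=T, q=T: remaining (r,s,t,u) ∈ {(F,F,T,F); (F,F,T,T); (T,F,T,F); (T,F,T,T)} — 4.
  p=T, q=F: remaining (r,s,t,u) ∈ {(F,F,T,F); (F,F,T,T)} — 2.
  p=F, q=T: forces r=F; s, t, u free → 2^3 = 8.
  p=F, q=F: remaining (r,s,t,u) ∈ {(F,F,F,T); (F,F,T,T); (F,T,F,T); (F,T,T,T)} — 4.
Total: 4 + 2 + 8 + 4 = 18.

18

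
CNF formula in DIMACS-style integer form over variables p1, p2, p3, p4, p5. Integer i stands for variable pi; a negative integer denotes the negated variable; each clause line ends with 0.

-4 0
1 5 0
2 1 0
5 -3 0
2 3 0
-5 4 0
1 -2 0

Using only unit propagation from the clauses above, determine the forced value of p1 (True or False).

True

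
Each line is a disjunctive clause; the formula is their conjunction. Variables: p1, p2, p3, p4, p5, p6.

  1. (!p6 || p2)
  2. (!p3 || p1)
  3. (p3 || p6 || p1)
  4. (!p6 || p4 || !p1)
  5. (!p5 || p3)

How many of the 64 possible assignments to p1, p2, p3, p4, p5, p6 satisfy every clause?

Split on p1, then p3.
  p1=T, p3=T: p5 free; 5 ways for (p2,p4,p6) × 2^1 = 10.
  p1=T, p3=F: 5 of the 16 assignments to (p2,p4,p5,p6) work.
  p1=F, p3=T: a clause becomes empty — 0.
  p1=F, p3=F: remaining (p2,p4,p5,p6) ∈ {(T,F,F,T); (T,T,F,T)} — 2.
Total: 10 + 5 + 0 + 2 = 17.

17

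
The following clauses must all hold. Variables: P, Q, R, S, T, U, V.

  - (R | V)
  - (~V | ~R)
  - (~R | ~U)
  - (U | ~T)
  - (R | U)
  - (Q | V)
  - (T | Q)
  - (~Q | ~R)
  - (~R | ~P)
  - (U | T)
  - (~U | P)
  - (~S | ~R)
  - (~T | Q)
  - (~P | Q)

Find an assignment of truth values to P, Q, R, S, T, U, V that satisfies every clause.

Branch on P: take P = True.
  then R is forced to False.
  then V is forced to True.
  then U is forced to True.
  then Q is forced to True.
S, T are now unconstrained; take S = True, T = True.

P=1, Q=1, R=0, S=1, T=1, U=1, V=1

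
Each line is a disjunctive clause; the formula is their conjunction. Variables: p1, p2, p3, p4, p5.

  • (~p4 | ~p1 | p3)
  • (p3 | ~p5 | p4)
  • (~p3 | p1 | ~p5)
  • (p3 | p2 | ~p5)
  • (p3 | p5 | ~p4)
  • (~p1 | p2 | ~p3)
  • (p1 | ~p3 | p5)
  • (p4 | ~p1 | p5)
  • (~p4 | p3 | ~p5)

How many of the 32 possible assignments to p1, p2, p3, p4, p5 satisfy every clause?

5

The models are:
  p1=0 p2=0 p3=0 p4=0 p5=0
  p1=0 p2=1 p3=0 p4=0 p5=0
  p1=1 p2=1 p3=1 p4=0 p5=1
  p1=1 p2=1 p3=1 p4=1 p5=0
  p1=1 p2=1 p3=1 p4=1 p5=1
Count: 5.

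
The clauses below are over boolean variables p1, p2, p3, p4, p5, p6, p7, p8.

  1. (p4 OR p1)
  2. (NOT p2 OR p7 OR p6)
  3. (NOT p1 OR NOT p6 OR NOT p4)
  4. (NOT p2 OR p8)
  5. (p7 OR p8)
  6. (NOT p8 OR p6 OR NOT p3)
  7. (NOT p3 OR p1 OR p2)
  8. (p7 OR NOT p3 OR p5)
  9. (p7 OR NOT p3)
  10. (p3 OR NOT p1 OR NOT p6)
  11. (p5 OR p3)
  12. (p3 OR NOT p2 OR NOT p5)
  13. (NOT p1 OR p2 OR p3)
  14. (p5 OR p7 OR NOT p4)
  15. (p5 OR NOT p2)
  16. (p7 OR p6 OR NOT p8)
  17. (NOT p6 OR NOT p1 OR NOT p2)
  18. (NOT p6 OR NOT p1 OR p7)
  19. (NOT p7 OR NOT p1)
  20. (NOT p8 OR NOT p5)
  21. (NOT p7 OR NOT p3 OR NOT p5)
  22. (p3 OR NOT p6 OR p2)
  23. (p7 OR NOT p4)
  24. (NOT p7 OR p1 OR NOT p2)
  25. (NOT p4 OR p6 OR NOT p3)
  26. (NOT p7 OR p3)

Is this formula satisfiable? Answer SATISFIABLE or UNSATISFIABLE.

p3 = True:
  propagation gives p7=True, p1=False, p4=True, p2=True; an empty clause results — contradiction.
p3 = False:
  propagation gives p5=True, p2=False, p1=False, p4=True; an empty clause results — contradiction.
Every branch closes, so no satisfying assignment exists.

UNSATISFIABLE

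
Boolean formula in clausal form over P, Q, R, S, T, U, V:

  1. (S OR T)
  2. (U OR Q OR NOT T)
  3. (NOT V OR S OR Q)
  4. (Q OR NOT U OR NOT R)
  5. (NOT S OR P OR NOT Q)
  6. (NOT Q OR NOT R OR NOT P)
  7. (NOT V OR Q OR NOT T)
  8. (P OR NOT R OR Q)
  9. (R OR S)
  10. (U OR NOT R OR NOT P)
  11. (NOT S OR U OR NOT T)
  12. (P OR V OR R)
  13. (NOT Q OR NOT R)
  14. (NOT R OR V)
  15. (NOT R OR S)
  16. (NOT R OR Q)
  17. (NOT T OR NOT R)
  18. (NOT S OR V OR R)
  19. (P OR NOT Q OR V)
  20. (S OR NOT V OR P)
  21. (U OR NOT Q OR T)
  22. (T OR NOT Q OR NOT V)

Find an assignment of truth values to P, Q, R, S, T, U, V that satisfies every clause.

P=True, Q=True, R=False, S=True, T=True, U=True, V=True

Set P = True and propagate.
Branch on Q: take Q = True.
  then R is forced to False.
  then S is forced to True.
  then V is forced to True.
  then T is forced to True.
  then U is forced to True.
Every clause has at least one true literal under this assignment.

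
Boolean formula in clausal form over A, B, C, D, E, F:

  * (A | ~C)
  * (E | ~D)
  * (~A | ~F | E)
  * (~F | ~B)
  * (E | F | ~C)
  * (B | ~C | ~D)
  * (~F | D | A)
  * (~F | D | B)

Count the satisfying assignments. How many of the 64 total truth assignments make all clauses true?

17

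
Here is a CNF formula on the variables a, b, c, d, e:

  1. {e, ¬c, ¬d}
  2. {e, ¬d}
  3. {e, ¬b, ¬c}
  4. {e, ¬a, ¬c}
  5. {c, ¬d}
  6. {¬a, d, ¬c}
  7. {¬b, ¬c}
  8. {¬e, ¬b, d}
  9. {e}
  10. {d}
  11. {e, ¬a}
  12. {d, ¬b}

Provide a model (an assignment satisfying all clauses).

(e) is a unit clause, so e = True.
(d) is a unit clause, so d = True.
(c) is a unit clause, so c = True.
(¬b) is a unit clause, so b = False.
a is now unconstrained; take a = True.
Every clause has at least one true literal under this assignment.

a=T, b=F, c=T, d=T, e=T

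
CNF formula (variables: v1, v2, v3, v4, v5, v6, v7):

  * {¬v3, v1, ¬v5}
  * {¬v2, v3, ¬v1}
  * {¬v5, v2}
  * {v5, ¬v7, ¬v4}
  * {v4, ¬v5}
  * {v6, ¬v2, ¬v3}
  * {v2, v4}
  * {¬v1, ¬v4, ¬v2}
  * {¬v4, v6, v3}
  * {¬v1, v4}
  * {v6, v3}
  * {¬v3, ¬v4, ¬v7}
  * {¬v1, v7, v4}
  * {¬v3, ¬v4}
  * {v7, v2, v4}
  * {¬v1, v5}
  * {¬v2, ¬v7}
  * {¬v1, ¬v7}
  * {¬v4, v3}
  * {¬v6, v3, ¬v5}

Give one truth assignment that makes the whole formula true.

v1=False  v2=True  v3=True  v4=False  v5=False  v6=True  v7=False

Set v1 = False and propagate.
Branch on v2: take v2 = True.
  then v7 is forced to False.
The remaining clauses are satisfied by v3 = True, v4 = False, v5 = False, v6 = True.
Every clause has at least one true literal under this assignment.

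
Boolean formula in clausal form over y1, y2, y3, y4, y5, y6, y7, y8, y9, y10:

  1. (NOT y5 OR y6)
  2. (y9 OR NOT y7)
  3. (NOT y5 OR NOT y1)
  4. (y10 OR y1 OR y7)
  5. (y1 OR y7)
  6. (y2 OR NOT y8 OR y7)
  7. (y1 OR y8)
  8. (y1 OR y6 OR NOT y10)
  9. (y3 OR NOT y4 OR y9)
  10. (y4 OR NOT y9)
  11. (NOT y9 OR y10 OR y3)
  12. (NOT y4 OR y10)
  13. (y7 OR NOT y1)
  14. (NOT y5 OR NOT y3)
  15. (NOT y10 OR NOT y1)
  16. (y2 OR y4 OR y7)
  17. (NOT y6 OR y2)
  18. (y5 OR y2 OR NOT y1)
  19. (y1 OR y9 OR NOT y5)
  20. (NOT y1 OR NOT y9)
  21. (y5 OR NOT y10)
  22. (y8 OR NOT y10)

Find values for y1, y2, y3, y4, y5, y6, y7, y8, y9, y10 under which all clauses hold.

y1 = False, y2 = True, y3 = False, y4 = True, y5 = True, y6 = True, y7 = True, y8 = True, y9 = True, y10 = True

Check each clause:
  1. (NOT y5 OR y6) — y6 is true.
  2. (y9 OR NOT y7) — y9 is true.
  3. (NOT y5 OR NOT y1) — NOT y1 is true.
  4. (y10 OR y1 OR y7) — y10 is true.
  5. (y1 OR y7) — y7 is true.
  6. (y7 OR y2 OR NOT y8) — y2 is true.
  7. (y1 OR y8) — y8 is true.
  8. (NOT y10 OR y1 OR y6) — y6 is true.
  9. (NOT y4 OR y3 OR y9) — y9 is true.
  10. (NOT y9 OR y4) — y4 is true.
  11. (y3 OR NOT y9 OR y10) — y10 is true.
  12. (y10 OR NOT y4) — y10 is true.
  13. (y7 OR NOT y1) — NOT y1 is true.
  14. (NOT y3 OR NOT y5) — NOT y3 is true.
  15. (NOT y1 OR NOT y10) — NOT y1 is true.
  16. (y2 OR y4 OR y7) — y2 is true.
  17. (y2 OR NOT y6) — y2 is true.
  18. (y2 OR y5 OR NOT y1) — y2 is true.
  19. (y9 OR y1 OR NOT y5) — y9 is true.
  20. (NOT y1 OR NOT y9) — NOT y1 is true.
  21. (NOT y10 OR y5) — y5 is true.
  22. (NOT y10 OR y8) — y8 is true.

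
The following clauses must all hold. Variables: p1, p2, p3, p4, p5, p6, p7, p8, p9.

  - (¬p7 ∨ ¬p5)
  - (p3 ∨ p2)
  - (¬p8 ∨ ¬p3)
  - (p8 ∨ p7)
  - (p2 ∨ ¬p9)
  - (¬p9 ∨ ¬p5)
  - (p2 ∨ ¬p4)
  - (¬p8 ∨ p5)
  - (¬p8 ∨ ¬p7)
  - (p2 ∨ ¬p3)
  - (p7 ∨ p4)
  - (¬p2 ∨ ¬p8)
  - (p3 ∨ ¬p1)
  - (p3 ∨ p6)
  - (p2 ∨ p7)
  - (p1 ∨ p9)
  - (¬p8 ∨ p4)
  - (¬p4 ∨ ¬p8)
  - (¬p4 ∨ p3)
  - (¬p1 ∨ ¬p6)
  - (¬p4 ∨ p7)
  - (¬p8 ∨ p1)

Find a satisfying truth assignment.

p1=True, p2=True, p3=True, p4=False, p5=False, p6=False, p7=True, p8=False, p9=True

Try p1 = True.
  then p3 is forced to True.
  then p8 is forced to False.
  then p7 is forced to True.
  then p5 is forced to False.
  then p2 is forced to True.
  then p6 is forced to False.
p4, p9 are now unconstrained; take p4 = False, p9 = True.
Every clause has at least one true literal under this assignment.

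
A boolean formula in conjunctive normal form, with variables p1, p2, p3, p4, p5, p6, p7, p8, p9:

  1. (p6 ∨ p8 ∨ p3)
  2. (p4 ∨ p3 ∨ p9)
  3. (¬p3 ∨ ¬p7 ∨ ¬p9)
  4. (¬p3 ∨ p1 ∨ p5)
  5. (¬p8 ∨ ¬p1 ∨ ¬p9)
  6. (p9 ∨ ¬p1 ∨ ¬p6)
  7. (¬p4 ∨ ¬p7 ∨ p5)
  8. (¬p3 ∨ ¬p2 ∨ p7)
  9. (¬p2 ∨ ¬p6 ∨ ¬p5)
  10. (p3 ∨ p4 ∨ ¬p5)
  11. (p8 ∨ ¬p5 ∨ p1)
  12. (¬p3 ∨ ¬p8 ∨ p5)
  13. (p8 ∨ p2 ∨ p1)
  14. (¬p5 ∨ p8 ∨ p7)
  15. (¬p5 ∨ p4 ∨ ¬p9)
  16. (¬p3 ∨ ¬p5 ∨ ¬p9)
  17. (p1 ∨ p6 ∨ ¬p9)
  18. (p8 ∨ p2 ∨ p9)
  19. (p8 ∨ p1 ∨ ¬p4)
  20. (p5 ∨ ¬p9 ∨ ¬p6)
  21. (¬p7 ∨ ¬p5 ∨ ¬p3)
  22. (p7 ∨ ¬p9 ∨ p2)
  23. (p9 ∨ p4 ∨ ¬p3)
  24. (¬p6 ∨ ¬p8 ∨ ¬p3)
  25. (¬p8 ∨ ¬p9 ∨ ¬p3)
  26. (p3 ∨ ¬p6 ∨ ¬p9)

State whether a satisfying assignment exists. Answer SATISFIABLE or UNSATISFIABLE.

Branch on p1: take p1 = False.
The remaining clauses are satisfied by p2 = False, p3 = False, p4 = True, p5 = True, p6 = False, p7 = False, p8 = True, p9 = False.
So p1=False, p2=False, p3=False, p4=True, p5=True, p6=False, p7=False, p8=True, p9=False is a satisfying assignment.

SATISFIABLE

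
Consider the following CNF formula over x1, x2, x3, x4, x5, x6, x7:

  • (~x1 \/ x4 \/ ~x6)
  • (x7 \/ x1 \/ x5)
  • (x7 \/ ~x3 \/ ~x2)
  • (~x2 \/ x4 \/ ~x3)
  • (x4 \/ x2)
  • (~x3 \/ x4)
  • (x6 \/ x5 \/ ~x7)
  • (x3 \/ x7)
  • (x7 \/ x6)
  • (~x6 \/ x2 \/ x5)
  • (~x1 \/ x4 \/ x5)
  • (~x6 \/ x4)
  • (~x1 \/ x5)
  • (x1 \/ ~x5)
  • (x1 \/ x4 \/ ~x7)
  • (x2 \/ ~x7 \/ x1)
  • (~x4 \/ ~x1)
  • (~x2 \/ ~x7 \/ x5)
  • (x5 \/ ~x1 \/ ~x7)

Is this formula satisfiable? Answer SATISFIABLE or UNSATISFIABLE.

SATISFIABLE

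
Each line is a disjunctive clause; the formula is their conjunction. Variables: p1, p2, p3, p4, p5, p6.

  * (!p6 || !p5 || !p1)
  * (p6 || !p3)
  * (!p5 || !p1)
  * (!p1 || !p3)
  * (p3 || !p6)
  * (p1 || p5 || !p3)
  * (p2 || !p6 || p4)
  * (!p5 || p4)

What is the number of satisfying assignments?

12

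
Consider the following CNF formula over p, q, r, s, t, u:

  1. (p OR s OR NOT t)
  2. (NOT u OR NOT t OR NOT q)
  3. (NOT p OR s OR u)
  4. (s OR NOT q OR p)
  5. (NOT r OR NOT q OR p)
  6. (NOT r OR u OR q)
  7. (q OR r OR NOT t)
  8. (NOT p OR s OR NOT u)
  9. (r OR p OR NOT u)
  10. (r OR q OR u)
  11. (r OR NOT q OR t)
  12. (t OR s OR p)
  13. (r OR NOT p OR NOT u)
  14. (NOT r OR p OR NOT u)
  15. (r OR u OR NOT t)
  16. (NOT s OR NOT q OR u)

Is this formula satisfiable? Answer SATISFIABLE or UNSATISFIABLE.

SATISFIABLE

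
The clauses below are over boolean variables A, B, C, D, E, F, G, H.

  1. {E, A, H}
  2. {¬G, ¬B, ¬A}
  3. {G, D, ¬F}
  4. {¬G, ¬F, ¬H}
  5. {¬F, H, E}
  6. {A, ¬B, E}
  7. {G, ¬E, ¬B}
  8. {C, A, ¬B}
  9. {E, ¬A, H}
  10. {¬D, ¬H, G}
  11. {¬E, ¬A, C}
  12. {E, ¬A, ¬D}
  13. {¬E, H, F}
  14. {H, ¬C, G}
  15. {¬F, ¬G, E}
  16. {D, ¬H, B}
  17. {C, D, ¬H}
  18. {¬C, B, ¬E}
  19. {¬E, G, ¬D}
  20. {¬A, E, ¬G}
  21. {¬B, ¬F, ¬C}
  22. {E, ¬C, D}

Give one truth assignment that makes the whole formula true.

Branch on A: take A = False.
Set B = False and propagate.
The remaining clauses are satisfied by C = True, D = True, E = False, F = False, G = True, H = True.
Every clause has at least one true literal under this assignment.
Check each clause:
  1. {A, E, H} — H is true.
  2. {¬A, ¬G, ¬B} — ¬B is true.
  3. {¬F, G, D} — ¬F is true.
  4. {¬H, ¬F, ¬G} — ¬F is true.
  5. {E, ¬F, H} — H is true.
  6. {E, ¬B, A} — ¬B is true.
  7. {¬B, G, ¬E} — ¬E is true.
  8. {C, A, ¬B} — C is true.
  9. {H, E, ¬A} — H is true.
  10. {¬H, ¬D, G} — G is true.
  11. {¬E, C, ¬A} — C is true.
  12. {¬A, E, ¬D} — ¬A is true.
  13. {¬E, H, F} — H is true.
  14. {G, H, ¬C} — H is true.
  15. {¬G, E, ¬F} — ¬F is true.
  16. {D, B, ¬H} — D is true.
  17. {¬H, D, C} — C is true.
  18. {¬E, ¬C, B} — ¬E is true.
  19. {¬E, ¬D, G} — ¬E is true.
  20. {¬G, E, ¬A} — ¬A is true.
  21. {¬B, ¬F, ¬C} — ¬F is true.
  22. {¬C, D, E} — D is true.

A=False, B=False, C=True, D=True, E=False, F=False, G=True, H=True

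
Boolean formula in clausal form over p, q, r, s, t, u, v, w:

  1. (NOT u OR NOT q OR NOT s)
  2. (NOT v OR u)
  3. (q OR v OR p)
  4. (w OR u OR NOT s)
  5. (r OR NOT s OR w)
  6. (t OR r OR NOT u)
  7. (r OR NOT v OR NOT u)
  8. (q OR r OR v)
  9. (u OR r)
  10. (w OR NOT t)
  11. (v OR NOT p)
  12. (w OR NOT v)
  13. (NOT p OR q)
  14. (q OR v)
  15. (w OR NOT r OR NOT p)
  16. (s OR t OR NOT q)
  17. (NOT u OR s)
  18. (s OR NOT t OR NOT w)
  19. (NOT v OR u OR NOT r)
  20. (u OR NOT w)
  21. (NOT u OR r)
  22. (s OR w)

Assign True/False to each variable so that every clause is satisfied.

p = False, q = False, r = True, s = True, t = False, u = True, v = True, w = True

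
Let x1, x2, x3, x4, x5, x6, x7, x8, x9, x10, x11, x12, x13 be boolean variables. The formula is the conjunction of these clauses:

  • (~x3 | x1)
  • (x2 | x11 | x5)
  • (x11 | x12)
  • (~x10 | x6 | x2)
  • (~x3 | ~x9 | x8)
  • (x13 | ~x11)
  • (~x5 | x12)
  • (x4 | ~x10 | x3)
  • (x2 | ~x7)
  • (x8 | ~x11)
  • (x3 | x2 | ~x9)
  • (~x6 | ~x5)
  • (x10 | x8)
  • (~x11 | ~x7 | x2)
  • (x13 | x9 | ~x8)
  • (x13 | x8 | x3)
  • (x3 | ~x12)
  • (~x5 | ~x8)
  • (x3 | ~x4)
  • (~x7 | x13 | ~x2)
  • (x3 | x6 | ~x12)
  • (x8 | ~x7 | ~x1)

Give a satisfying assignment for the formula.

Pure literal: x7 appears only negated; assign x7 = False.
x13 occurs only positively in the remaining clauses — set x13 = True.
Branch on x1: take x1 = True.
The remaining clauses are satisfied by x2 = True, x3 = True, x4 = False, x5 = False, x6 = True, x8 = True, x9 = True, x10 = True, x11 = False, x12 = True.
Every clause has at least one true literal under this assignment.
Check each clause:
  1. (x1 | ~x3) — x1 is true.
  2. (x11 | x2 | x5) — x2 is true.
  3. (x12 | x11) — x12 is true.
  4. (x2 | ~x10 | x6) — x2 is true.
  5. (x8 | ~x9 | ~x3) — x8 is true.
  6. (x13 | ~x11) — ~x11 is true.
  7. (x12 | ~x5) — ~x5 is true.
  8. (~x10 | x4 | x3) — x3 is true.
  9. (~x7 | x2) — ~x7 is true.
  10. (~x11 | x8) — x8 is true.
  11. (~x9 | x3 | x2) — x2 is true.
  12. (~x6 | ~x5) — ~x5 is true.
  13. (x10 | x8) — x8 is true.
  14. (~x7 | x2 | ~x11) — ~x7 is true.
  15. (~x8 | x9 | x13) — x9 is true.
  16. (x13 | x3 | x8) — x8 is true.
  17. (x3 | ~x12) — x3 is true.
  18. (~x8 | ~x5) — ~x5 is true.
  19. (x3 | ~x4) — x3 is true.
  20. (~x7 | ~x2 | x13) — ~x7 is true.
  21. (~x12 | x3 | x6) — x3 is true.
  22. (~x7 | x8 | ~x1) — x8 is true.

x1=True, x2=True, x3=True, x4=False, x5=False, x6=True, x7=False, x8=True, x9=True, x10=True, x11=False, x12=True, x13=True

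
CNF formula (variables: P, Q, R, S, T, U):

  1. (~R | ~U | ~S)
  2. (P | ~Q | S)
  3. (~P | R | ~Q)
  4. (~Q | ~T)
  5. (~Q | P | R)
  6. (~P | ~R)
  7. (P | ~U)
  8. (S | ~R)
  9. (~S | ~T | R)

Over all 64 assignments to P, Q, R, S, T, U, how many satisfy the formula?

12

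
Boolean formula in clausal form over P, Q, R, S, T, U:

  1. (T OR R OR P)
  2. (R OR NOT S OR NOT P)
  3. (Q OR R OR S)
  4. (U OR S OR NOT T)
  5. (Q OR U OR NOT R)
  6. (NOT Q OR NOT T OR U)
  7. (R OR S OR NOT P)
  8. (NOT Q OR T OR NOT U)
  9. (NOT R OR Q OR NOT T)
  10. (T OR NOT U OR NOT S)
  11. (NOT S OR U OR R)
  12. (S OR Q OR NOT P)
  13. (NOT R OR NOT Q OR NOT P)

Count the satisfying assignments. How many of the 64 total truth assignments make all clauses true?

8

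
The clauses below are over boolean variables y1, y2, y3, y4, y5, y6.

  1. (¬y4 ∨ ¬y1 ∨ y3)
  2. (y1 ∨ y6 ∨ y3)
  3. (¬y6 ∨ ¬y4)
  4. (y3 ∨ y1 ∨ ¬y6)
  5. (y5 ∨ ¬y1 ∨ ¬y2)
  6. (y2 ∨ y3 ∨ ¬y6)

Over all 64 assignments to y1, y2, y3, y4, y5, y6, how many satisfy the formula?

25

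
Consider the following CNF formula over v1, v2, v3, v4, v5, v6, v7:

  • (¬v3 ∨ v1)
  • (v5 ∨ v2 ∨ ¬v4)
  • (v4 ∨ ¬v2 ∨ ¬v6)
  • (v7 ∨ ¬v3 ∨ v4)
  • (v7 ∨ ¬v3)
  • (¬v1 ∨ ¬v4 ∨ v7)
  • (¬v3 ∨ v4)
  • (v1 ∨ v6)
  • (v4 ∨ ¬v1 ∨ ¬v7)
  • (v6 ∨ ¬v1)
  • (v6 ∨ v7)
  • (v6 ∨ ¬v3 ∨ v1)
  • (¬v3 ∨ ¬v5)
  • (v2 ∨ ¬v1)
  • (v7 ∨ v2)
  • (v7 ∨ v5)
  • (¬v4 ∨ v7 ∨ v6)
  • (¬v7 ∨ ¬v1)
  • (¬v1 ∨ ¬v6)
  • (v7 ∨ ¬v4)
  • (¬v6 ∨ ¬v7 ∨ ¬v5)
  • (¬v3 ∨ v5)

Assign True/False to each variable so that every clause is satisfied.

v1 = 0, v2 = 0, v3 = 0, v4 = 0, v5 = 0, v6 = 1, v7 = 1

Check each clause:
  1. (¬v3 ∨ v1) — ¬v3 is true.
  2. (v5 ∨ v2 ∨ ¬v4) — ¬v4 is true.
  3. (¬v2 ∨ v4 ∨ ¬v6) — ¬v2 is true.
  4. (v4 ∨ v7 ∨ ¬v3) — ¬v3 is true.
  5. (¬v3 ∨ v7) — ¬v3 is true.
  6. (v7 ∨ ¬v1 ∨ ¬v4) — ¬v4 is true.
  7. (¬v3 ∨ v4) — ¬v3 is true.
  8. (v1 ∨ v6) — v6 is true.
  9. (¬v7 ∨ v4 ∨ ¬v1) — ¬v1 is true.
  10. (v6 ∨ ¬v1) — ¬v1 is true.
  11. (v6 ∨ v7) — v6 is true.
  12. (v1 ∨ ¬v3 ∨ v6) — ¬v3 is true.
  13. (¬v5 ∨ ¬v3) — ¬v5 is true.
  14. (v2 ∨ ¬v1) — ¬v1 is true.
  15. (v7 ∨ v2) — v7 is true.
  16. (v7 ∨ v5) — v7 is true.
  17. (¬v4 ∨ v6 ∨ v7) — ¬v4 is true.
  18. (¬v7 ∨ ¬v1) — ¬v1 is true.
  19. (¬v6 ∨ ¬v1) — ¬v1 is true.
  20. (v7 ∨ ¬v4) — ¬v4 is true.
  21. (¬v7 ∨ ¬v5 ∨ ¬v6) — ¬v5 is true.
  22. (v5 ∨ ¬v3) — ¬v3 is true.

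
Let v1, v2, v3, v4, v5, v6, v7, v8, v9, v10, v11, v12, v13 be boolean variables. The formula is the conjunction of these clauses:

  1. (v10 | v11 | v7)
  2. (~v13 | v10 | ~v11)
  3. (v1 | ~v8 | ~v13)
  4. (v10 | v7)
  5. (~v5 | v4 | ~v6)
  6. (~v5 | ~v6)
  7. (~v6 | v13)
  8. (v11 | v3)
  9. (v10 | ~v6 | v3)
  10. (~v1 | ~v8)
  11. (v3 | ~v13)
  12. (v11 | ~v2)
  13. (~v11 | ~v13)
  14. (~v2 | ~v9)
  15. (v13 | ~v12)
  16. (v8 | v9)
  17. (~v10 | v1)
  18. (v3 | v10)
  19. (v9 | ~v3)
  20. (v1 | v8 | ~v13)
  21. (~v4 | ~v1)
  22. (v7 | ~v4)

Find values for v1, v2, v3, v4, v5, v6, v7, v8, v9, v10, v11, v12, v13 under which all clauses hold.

v1=T  v2=F  v3=T  v4=F  v5=F  v6=F  v7=F  v8=F  v9=T  v10=T  v11=F  v12=F  v13=F

Pure literal: v2 appears only negated; assign v2 = False.
v5 occurs only negated in the remaining clauses — set v5 = False.
Branch on v1: take v1 = True.
  then v8 is forced to False.
  then v9 is forced to True.
  then v4 is forced to False.
Set v3 = True and propagate.
Set v6 = False and propagate.
The remaining clauses are satisfied by v7 = False, v10 = True, v11 = False, v12 = False, v13 = False.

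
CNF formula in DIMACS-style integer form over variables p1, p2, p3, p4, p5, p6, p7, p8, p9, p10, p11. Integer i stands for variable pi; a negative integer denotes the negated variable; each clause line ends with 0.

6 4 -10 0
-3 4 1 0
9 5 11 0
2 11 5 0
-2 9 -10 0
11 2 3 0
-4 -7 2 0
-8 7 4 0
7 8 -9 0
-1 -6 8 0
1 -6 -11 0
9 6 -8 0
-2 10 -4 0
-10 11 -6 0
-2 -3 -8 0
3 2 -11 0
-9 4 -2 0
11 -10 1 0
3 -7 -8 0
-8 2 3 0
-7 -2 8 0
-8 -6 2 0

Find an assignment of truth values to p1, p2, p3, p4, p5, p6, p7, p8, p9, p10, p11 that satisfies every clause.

p1=T, p2=F, p3=T, p4=F, p5=F, p6=F, p7=T, p8=F, p9=F, p10=F, p11=T

Branch on p1: take p1 = True.
Try p2 = False.
The remaining clauses are satisfied by p3 = True, p4 = False, p5 = False, p6 = False, p7 = True, p8 = False, p9 = False, p10 = False, p11 = True.
Every clause has at least one true literal under this assignment.
Check each clause:
  1. (p6 ∨ ¬p10 ∨ p4) — ¬p10 is true.
  2. (¬p3 ∨ p4 ∨ p1) — p1 is true.
  3. (p9 ∨ p11 ∨ p5) — p11 is true.
  4. (p11 ∨ p5 ∨ p2) — p11 is true.
  5. (¬p10 ∨ p9 ∨ ¬p2) — ¬p2 is true.
  6. (p3 ∨ p11 ∨ p2) — p3 is true.
  7. (¬p4 ∨ ¬p7 ∨ p2) — ¬p4 is true.
  8. (¬p8 ∨ p7 ∨ p4) — ¬p8 is true.
  9. (p7 ∨ p8 ∨ ¬p9) — ¬p9 is true.
  10. (¬p1 ∨ ¬p6 ∨ p8) — ¬p6 is true.
  11. (¬p11 ∨ p1 ∨ ¬p6) — p1 is true.
  12. (p6 ∨ ¬p8 ∨ p9) — ¬p8 is true.
  13. (¬p2 ∨ ¬p4 ∨ p10) — ¬p4 is true.
  14. (p11 ∨ ¬p10 ∨ ¬p6) — ¬p6 is true.
  15. (¬p2 ∨ ¬p3 ∨ ¬p8) — ¬p8 is true.
  16. (p2 ∨ p3 ∨ ¬p11) — p3 is true.
  17. (p4 ∨ ¬p9 ∨ ¬p2) — ¬p2 is true.
  18. (p1 ∨ ¬p10 ∨ p11) — p1 is true.
  19. (¬p7 ∨ p3 ∨ ¬p8) — ¬p8 is true.
  20. (p2 ∨ p3 ∨ ¬p8) — ¬p8 is true.
  21. (p8 ∨ ¬p7 ∨ ¬p2) — ¬p2 is true.
  22. (p2 ∨ ¬p6 ∨ ¬p8) — ¬p8 is true.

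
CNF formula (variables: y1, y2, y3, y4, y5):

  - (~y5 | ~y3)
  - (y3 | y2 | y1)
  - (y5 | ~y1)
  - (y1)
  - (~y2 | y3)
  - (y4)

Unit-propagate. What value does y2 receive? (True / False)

False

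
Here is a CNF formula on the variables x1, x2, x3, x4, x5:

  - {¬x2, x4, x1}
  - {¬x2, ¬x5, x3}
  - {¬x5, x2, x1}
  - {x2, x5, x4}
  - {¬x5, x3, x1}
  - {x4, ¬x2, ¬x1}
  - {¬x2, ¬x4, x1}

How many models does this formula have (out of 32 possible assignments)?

11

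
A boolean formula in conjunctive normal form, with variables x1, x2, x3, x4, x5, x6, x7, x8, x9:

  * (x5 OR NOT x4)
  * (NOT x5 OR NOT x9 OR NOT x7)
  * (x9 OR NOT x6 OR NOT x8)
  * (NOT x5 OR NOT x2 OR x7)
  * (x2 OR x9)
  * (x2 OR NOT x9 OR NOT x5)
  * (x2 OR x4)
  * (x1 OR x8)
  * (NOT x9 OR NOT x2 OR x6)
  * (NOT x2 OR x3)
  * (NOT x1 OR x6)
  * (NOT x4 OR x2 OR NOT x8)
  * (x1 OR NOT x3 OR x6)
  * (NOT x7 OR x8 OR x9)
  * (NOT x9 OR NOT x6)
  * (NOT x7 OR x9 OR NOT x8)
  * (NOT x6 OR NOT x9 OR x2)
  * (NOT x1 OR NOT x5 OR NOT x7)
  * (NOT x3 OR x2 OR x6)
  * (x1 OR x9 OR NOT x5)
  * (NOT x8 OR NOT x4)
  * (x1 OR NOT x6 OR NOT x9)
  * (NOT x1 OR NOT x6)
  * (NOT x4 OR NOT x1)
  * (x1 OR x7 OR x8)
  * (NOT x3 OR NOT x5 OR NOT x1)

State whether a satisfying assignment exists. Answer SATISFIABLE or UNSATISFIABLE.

UNSATISFIABLE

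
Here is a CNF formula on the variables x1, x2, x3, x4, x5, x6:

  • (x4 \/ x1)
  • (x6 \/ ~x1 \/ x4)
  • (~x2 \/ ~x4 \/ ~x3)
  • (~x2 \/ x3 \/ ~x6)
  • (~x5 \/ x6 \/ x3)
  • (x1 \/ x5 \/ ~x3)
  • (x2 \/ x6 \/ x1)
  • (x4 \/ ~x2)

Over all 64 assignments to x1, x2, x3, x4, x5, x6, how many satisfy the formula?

16

Case analysis on x1 and x2:
  x1=T, x2=T: remaining (x3,x4,x5,x6) ∈ {(F,T,F,F)} — 1.
  x1=T, x2=F: 11 of the 16 assignments to (x3,x4,x5,x6) work.
  x1=F, x2=T: remaining (x3,x4,x5,x6) ∈ {(F,T,F,F)} — 1.
  x1=F, x2=F: remaining (x3,x4,x5,x6) ∈ {(F,T,F,T); (F,T,T,T); (T,T,T,T)} — 3.
Total: 1 + 11 + 1 + 3 = 16.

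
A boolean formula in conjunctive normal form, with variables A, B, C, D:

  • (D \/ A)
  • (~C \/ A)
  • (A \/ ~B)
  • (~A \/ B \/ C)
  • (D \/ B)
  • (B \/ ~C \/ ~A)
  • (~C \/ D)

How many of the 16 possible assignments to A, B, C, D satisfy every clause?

The models are:
  A=0 B=0 C=0 D=1
  A=1 B=1 C=0 D=0
  A=1 B=1 C=0 D=1
  A=1 B=1 C=1 D=1
Count: 4.

4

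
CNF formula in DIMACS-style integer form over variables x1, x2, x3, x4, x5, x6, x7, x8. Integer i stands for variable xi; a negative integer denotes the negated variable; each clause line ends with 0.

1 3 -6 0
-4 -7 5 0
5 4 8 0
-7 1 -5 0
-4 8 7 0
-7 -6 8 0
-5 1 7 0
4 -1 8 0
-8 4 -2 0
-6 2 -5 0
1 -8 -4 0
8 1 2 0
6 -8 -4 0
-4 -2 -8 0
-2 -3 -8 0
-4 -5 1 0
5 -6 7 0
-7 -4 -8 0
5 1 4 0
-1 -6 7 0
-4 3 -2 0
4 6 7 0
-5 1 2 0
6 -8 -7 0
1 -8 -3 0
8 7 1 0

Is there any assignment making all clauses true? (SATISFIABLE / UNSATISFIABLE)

Set x1 = True and propagate.
Branch on x2: take x2 = False.
The remaining clauses are satisfied by x3 = True, x4 = True, x5 = True, x6 = False, x7 = True, x8 = False.
So x1 = T, x2 = F, x3 = T, x4 = T, x5 = T, x6 = F, x7 = T, x8 = F is a satisfying assignment.

SATISFIABLE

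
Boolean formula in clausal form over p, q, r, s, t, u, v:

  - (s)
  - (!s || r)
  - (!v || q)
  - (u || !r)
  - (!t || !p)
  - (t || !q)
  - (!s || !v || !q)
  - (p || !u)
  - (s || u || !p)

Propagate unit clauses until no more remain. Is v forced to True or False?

Unit clause (s) sets s = True.
From (!s || r) and s = True: r = True.
In (u || !r), !r is now false; u must hold, so u = True.
(p || !u): since u = True, the clause reduces to (p). p = True.
(!p || !t): since p = True, the clause reduces to (!t). t = False.
From (t || !q) and t = False: q = False.
From (!v || q) and q = False: v = False.

False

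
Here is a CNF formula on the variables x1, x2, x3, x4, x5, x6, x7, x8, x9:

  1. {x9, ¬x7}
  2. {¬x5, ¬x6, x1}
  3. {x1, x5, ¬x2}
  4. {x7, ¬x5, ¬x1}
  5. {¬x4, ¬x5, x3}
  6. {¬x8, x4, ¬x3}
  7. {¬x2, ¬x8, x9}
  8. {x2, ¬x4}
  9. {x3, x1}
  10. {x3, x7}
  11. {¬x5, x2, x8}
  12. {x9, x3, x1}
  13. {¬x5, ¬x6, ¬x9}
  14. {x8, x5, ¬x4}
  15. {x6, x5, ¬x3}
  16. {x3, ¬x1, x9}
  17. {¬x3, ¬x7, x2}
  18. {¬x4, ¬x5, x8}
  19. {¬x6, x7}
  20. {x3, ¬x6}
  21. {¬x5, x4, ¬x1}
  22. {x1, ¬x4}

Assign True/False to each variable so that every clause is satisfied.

x1 = 1  x2 = 1  x3 = 0  x4 = 1  x5 = 0  x6 = 0  x7 = 1  x8 = 1  x9 = 1

Check each clause:
  1. {x9, ¬x7} — x9 is true.
  2. {¬x5, x1, ¬x6} — x1 is true.
  3. {x1, ¬x2, x5} — x1 is true.
  4. {x7, ¬x5, ¬x1} — ¬x5 is true.
  5. {x3, ¬x5, ¬x4} — ¬x5 is true.
  6. {¬x3, ¬x8, x4} — x4 is true.
  7. {¬x2, ¬x8, x9} — x9 is true.
  8. {x2, ¬x4} — x2 is true.
  9. {x1, x3} — x1 is true.
  10. {x3, x7} — x7 is true.
  11. {x8, ¬x5, x2} — x8 is true.
  12. {x3, x9, x1} — x9 is true.
  13. {¬x5, ¬x9, ¬x6} — ¬x6 is true.
  14. {x8, x5, ¬x4} — x8 is true.
  15. {¬x3, x6, x5} — ¬x3 is true.
  16. {¬x1, x3, x9} — x9 is true.
  17. {¬x3, ¬x7, x2} — x2 is true.
  18. {¬x4, ¬x5, x8} — x8 is true.
  19. {x7, ¬x6} — ¬x6 is true.
  20. {x3, ¬x6} — ¬x6 is true.
  21. {¬x5, ¬x1, x4} — ¬x5 is true.
  22. {x1, ¬x4} — x1 is true.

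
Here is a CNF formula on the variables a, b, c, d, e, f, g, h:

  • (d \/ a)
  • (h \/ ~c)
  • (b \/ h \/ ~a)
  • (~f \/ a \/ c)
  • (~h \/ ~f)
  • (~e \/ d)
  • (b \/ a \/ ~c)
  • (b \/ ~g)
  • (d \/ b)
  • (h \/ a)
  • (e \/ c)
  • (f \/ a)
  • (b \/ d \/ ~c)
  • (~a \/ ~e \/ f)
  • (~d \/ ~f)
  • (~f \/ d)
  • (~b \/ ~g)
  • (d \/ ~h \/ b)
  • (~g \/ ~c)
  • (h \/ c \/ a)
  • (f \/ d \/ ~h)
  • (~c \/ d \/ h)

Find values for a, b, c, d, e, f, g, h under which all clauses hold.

a=T, b=F, c=T, d=T, e=F, f=F, g=F, h=T

Check each clause:
  1. (d \/ a) — a is true.
  2. (~c \/ h) — h is true.
  3. (b \/ ~a \/ h) — h is true.
  4. (a \/ c \/ ~f) — a is true.
  5. (~h \/ ~f) — ~f is true.
  6. (~e \/ d) — ~e is true.
  7. (~c \/ a \/ b) — a is true.
  8. (~g \/ b) — ~g is true.
  9. (b \/ d) — d is true.
  10. (h \/ a) — h is true.
  11. (e \/ c) — c is true.
  12. (f \/ a) — a is true.
  13. (d \/ ~c \/ b) — d is true.
  14. (~a \/ f \/ ~e) — ~e is true.
  15. (~d \/ ~f) — ~f is true.
  16. (~f \/ d) — ~f is true.
  17. (~b \/ ~g) — ~g is true.
  18. (~h \/ d \/ b) — d is true.
  19. (~c \/ ~g) — ~g is true.
  20. (h \/ a \/ c) — h is true.
  21. (~h \/ d \/ f) — d is true.
  22. (d \/ h \/ ~c) — h is true.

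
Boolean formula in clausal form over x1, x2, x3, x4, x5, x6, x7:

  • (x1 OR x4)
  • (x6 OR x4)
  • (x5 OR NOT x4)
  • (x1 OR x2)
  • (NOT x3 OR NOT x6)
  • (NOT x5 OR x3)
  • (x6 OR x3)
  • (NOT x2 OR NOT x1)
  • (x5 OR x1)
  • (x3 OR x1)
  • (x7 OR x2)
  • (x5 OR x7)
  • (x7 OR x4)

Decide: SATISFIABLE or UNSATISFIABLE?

Pure literal: x7 appears only positively; assign x7 = True.
Branch on x1: take x1 = True.
  then x2 is forced to False.
Try x3 = False.
  then x5 is forced to False.
  then x4 is forced to False.
  then x6 is forced to True.
Every clause has at least one true literal under this assignment.
So x1=True  x2=False  x3=False  x4=False  x5=False  x6=True  x7=True is a satisfying assignment.

SATISFIABLE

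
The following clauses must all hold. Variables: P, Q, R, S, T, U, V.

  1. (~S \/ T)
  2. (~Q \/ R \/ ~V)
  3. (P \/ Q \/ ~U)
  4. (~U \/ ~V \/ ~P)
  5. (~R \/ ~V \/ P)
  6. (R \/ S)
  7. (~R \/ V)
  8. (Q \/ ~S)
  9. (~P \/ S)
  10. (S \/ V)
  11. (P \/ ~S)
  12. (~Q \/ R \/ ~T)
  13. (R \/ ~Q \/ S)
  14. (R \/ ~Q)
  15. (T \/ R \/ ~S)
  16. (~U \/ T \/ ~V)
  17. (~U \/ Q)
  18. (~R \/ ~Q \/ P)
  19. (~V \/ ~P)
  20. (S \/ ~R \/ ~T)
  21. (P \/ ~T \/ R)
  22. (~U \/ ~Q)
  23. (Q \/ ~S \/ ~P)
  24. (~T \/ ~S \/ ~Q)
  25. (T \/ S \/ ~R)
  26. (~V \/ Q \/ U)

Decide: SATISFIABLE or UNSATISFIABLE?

UNSATISFIABLE

Q = True:
  propagation gives R=True, V=True, P=True; an empty clause results — contradiction.
Q = False:
  propagation gives S=False, R=True, V=True, P=True; an empty clause results — contradiction.
Every branch closes, so no satisfying assignment exists.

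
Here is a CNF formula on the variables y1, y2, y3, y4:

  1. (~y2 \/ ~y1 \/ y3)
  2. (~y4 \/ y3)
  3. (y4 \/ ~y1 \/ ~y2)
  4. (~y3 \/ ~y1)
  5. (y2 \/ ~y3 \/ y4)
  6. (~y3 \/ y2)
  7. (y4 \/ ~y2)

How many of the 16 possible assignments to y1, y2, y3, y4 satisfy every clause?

3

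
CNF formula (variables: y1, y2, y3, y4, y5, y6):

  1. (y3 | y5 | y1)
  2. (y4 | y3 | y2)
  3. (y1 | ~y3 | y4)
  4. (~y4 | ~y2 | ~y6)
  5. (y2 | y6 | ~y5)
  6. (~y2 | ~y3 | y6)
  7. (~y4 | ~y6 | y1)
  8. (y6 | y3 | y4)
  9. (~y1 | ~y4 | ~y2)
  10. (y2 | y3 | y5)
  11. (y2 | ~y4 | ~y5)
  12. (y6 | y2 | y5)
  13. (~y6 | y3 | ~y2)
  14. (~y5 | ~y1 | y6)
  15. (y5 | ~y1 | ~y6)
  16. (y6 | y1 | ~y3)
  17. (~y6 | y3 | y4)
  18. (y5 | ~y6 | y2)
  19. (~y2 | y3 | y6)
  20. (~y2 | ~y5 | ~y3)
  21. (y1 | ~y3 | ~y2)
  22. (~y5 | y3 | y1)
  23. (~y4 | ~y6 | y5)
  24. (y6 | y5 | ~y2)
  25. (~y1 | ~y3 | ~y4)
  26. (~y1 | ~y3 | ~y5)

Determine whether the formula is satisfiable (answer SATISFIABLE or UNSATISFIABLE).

UNSATISFIABLE

y3 = True:
  y6 = True:
    y1 = True:
      propagation gives y5=True; contradiction.
    y1 = False:
      propagation gives y4=True; contradiction.
  y6 = False:
    propagation gives y2=False, y5=False; an empty clause results — contradiction.
y3 = False:
  y6 = True:
    propagation gives y2=False, y4=True, y1=True, y5=True; an empty clause results — contradiction.
  y6 = False:
    propagation gives y4=True, y2=False, y5=False; an empty clause results — contradiction.
Every branch closes, so no satisfying assignment exists.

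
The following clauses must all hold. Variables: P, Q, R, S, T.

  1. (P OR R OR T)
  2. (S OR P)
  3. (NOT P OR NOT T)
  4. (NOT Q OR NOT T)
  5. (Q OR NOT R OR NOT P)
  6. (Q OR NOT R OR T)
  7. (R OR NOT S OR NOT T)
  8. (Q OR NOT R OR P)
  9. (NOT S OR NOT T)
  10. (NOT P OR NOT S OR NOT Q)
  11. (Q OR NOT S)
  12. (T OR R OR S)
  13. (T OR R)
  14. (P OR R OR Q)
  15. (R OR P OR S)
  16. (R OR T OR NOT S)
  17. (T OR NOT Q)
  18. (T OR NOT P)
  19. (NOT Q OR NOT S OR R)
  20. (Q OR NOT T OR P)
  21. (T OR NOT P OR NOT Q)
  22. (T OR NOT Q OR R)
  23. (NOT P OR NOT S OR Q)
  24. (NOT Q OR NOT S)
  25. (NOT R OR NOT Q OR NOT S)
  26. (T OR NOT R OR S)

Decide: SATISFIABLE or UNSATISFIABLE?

UNSATISFIABLE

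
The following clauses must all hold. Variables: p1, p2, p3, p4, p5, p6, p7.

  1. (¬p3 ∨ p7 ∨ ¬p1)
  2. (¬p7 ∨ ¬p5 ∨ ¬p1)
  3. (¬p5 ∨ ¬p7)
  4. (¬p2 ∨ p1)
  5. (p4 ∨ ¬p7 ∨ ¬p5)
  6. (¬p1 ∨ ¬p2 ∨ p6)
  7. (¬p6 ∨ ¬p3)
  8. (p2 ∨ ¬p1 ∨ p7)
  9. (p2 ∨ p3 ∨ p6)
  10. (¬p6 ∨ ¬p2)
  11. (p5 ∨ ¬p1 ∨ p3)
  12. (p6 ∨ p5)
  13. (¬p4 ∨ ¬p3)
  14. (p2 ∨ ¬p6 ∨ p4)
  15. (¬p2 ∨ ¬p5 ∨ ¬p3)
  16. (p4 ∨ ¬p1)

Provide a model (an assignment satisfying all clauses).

p1 = F, p2 = F, p3 = T, p4 = F, p5 = T, p6 = F, p7 = F

Branch on p1: take p1 = False.
  then p2 is forced to False.
Set p3 = True and propagate.
  then p6 is forced to False.
  then p5 is forced to True.
  then p7 is forced to False.
  then p4 is forced to False.
Every clause has at least one true literal under this assignment.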